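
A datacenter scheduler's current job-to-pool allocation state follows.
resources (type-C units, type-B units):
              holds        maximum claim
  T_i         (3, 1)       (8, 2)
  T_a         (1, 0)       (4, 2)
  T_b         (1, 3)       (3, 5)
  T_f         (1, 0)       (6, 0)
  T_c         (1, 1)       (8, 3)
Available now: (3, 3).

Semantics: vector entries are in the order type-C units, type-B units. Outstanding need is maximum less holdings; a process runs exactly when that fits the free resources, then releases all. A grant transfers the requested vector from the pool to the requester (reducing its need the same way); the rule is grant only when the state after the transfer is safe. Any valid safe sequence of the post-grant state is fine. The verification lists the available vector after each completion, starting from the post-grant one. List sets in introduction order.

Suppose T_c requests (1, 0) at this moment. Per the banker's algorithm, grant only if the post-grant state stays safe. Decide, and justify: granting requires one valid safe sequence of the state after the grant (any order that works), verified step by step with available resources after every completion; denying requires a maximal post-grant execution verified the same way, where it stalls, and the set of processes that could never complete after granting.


DENY — the pretend-granted state is unsafe.
Key observation: even finishing T_b, T_a leaves just (4, 6) free — too little type-C units for any of the remaining processes.
Pretend the grant happened; the run T_b, T_a goes as far as possible. Step-by-step check:
  pool = (2, 3)
  T_b needs (2, 2) <= (2, 3) -> finishes; pool += (1, 3) = (3, 6)
  T_a needs (3, 2) <= (3, 6) -> finishes; pool += (1, 0) = (4, 6)
  blocked: T_i wants (5, 1), pool (4, 6) — not enough type-C units
  blocked: T_f wants (5, 0), pool (4, 6) — not enough type-C units
  blocked: T_c wants (6, 2), pool (4, 6) — not enough type-C units
Post-grant, the permanently blocked set is T_i, T_f and T_c.


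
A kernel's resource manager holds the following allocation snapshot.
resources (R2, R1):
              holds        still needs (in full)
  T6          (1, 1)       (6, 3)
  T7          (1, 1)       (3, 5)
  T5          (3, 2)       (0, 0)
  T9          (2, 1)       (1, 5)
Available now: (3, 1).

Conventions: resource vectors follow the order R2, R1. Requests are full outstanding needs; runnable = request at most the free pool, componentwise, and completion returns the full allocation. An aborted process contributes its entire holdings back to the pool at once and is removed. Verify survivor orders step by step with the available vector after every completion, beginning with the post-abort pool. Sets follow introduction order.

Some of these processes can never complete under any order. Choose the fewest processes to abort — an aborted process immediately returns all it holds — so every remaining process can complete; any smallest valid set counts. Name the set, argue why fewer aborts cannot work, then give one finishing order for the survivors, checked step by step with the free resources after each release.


Minimum abort set: T7.
Key observation: before aborting T7, T9 was permanently blocked — no order could ever run it; afterwards it completes at step 3.
Minimality: the empty abort set fails — the state is deadlocked as it stands.
One survivor order: T5, T6, T9. Walking it through (post-abort pool first):
  pool = (4, 2)
  run T5 (needs (0, 0), free (4, 2)); after release of (3, 2) the pool is (7, 4)
  run T6 (needs (6, 3), free (7, 4)); after release of (1, 1) the pool is (8, 5)
  run T9 (needs (1, 5), free (8, 5)); after release of (2, 1) the pool is (10, 6)


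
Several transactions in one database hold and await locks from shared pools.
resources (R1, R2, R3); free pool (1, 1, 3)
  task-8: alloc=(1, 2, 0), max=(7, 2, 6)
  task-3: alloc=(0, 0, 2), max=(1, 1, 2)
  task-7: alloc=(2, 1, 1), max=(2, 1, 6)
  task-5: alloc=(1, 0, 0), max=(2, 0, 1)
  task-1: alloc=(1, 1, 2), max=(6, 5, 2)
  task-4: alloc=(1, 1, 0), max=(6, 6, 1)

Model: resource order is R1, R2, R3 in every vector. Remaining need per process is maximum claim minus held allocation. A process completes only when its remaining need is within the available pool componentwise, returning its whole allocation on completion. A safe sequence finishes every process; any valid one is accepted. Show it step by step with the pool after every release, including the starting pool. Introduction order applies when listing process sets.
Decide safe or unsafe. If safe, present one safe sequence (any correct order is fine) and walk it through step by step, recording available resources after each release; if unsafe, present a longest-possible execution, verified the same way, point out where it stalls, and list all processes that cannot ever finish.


The state is UNSAFE.
Key observation: the wall is R1: completing task-3, task-7, task-5 brings the pool only to (4, 2, 6), and all the rest need more.
A maximal execution: task-3, task-7, task-5 — then nothing else fits. Walking it through:
  pool = (1, 1, 3)
  task-3: need (1, 1, 0) fits (1, 1, 3); releases (0, 0, 2), pool now (1, 1, 5)
  task-7: need (0, 0, 5) fits (1, 1, 5); releases (2, 1, 1), pool now (3, 2, 6)
  task-5: need (1, 0, 1) fits (3, 2, 6); releases (1, 0, 0), pool now (4, 2, 6)
  task-8 still needs (6, 0, 6) but only (4, 2, 6) is free — short on R1
  task-1 still needs (5, 4, 0) but only (4, 2, 6) is free — short on R1 and R2
  task-4 still needs (5, 5, 1) but only (4, 2, 6) is free — short on R1 and R2
Permanently blocked: task-8, task-1 and task-4.


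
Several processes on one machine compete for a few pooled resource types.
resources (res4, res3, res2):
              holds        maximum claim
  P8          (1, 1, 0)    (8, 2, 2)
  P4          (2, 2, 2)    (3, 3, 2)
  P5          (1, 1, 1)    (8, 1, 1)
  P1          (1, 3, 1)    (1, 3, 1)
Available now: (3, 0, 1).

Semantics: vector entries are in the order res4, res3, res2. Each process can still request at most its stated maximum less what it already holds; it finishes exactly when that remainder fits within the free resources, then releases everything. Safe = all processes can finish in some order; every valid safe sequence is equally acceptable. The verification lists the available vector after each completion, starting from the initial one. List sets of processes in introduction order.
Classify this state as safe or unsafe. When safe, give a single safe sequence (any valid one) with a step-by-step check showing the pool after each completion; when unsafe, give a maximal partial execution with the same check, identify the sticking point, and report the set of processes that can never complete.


UNSAFE — no complete ordering exists.
Key observation: P1, P4 can finish, but then (6, 5, 4) is all there is, and the blocked group's res4 demands exceed it.
A maximal execution: P1, P4 — then nothing else fits. Verifying each step:
  pool = (3, 0, 1)
  P1 needs (0, 0, 0) <= (3, 0, 1) -> finishes; pool += (1, 3, 1) = (4, 3, 2)
  P4 needs (1, 1, 0) <= (4, 3, 2) -> finishes; pool += (2, 2, 2) = (6, 5, 4)
  P8 cannot run: need (7, 1, 2) vs free (6, 5, 4) (insufficient res4)
  P5 cannot run: need (7, 0, 0) vs free (6, 5, 4) (insufficient res4)
Never able to finish: P8 and P5.


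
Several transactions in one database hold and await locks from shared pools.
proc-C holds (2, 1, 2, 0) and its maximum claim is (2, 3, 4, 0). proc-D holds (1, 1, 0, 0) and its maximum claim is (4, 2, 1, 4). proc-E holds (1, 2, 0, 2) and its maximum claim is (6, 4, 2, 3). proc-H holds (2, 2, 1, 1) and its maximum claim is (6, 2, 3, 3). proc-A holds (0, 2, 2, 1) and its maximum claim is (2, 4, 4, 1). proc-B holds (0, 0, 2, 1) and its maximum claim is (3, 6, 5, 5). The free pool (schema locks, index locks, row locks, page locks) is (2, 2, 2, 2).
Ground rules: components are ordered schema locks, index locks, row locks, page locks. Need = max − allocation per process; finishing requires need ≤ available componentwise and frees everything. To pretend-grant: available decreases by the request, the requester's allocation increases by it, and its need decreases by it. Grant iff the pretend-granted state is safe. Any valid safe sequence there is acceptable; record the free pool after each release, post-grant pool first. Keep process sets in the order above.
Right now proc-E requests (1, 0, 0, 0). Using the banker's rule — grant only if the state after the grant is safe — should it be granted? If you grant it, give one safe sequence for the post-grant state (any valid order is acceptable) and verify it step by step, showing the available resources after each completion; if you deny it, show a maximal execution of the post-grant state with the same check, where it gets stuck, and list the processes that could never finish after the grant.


DENY — the pretend-granted state is unsafe.
Key observation: after proc-C, proc-A the pool peaks at (3, 5, 6, 3), and each blocked process is short somewhere: proc-D on page locks; proc-E on schema locks; proc-H on schema locks; proc-B on index locks, page locks.
Pretend the grant happened; the run proc-C, proc-A goes as far as possible. Check, step by step:
  pool = (1, 2, 2, 2)
  proc-C needs (0, 2, 2, 0) <= (1, 2, 2, 2) -> finishes; pool += (2, 1, 2, 0) = (3, 3, 4, 2)
  proc-A needs (2, 2, 2, 0) <= (3, 3, 4, 2) -> finishes; pool += (0, 2, 2, 1) = (3, 5, 6, 3)
  proc-D still needs (3, 1, 1, 4) but only (3, 5, 6, 3) is free — short on page locks
  proc-E still needs (4, 2, 2, 1) but only (3, 5, 6, 3) is free — short on schema locks
  proc-H still needs (4, 0, 2, 2) but only (3, 5, 6, 3) is free — short on schema locks
  proc-B still needs (3, 6, 3, 4) but only (3, 5, 6, 3) is free — short on index locks and page locks
Had the request been granted, proc-D, proc-E, proc-H and proc-B could never finish.


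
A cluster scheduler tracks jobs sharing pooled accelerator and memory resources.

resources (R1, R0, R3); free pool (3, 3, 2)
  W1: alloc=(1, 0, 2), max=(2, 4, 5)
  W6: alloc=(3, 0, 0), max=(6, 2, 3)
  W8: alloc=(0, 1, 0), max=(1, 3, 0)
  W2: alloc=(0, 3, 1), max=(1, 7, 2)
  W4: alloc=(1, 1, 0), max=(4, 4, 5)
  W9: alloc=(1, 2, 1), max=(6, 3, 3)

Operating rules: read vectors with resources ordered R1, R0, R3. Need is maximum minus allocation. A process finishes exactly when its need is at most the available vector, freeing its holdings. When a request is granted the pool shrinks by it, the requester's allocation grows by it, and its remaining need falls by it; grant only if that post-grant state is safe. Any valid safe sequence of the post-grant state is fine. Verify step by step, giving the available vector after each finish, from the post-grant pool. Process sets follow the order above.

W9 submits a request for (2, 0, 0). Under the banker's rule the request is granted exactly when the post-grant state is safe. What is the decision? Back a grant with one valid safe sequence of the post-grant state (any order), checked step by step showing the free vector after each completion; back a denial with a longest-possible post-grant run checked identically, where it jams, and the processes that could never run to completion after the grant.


DENY — the pretend-granted state is unsafe.
Key observation: after W8, W2, W1 complete, (2, 7, 5) is the best the pool ever gets, yet each leftover process wants more R1.
After a pretend grant, a maximal execution: W8, W2, W1 — then nothing else fits. Walking it through:
  pool = (1, 3, 2)
  W8: need (1, 2, 0) fits (1, 3, 2); releases (0, 1, 0), pool now (1, 4, 2)
  W2: need (1, 4, 1) fits (1, 4, 2); releases (0, 3, 1), pool now (1, 7, 3)
  W1: need (1, 4, 3) fits (1, 7, 3); releases (1, 0, 2), pool now (2, 7, 5)
  W6 still needs (3, 2, 3) but only (2, 7, 5) is free — short on R1
  W4 still needs (3, 3, 5) but only (2, 7, 5) is free — short on R1
  W9 still needs (3, 1, 2) but only (2, 7, 5) is free — short on R1
Processes that could never finish after the grant: W6, W4 and W9.


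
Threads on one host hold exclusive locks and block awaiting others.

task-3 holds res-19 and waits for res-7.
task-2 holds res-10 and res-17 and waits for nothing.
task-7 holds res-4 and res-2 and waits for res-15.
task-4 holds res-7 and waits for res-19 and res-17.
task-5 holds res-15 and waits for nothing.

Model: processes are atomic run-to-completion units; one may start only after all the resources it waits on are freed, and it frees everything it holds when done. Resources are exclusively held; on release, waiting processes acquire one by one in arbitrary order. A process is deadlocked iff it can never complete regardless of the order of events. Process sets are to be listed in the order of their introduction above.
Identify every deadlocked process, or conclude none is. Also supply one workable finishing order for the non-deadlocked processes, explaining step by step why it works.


The deadlocked set is task-3 and task-4.
Key observation: task-3 -> task-4 -> task-3 is a circular wait — nothing in it can go first; no other process is dragged down with it.
A valid finishing order for the others: task-2, task-5, task-7.
Check, step by step:
  task-2 waits on nothing -> runs at once and releases res-10 and res-17
  task-5 waits on nothing -> runs at once and releases res-15
  task-7 waits on res-15 — all released -> runs and releases res-4 and res-2


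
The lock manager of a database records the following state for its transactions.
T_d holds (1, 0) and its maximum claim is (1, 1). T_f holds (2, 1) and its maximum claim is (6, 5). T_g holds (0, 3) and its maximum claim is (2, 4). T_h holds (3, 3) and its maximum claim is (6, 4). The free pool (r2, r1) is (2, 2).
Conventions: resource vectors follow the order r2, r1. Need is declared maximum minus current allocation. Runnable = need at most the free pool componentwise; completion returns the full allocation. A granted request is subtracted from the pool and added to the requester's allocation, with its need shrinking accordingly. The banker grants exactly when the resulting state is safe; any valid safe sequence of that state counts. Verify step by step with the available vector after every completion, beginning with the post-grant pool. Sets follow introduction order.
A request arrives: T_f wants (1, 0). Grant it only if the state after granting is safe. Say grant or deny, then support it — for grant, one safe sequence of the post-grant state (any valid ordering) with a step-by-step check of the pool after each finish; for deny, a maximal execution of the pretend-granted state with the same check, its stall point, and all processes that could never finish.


DENY: after the grant no complete ordering would exist.
Key observation: r2 is the bottleneck — with T_d, T_g done the pool holds (2, 5), short of every remaining need.
On the post-grant state, T_d, T_g is a maximal run — nothing extends it. Check, step by step:
  pool = (1, 2)
  T_d: need (0, 1) fits (1, 2); releases (1, 0), pool now (2, 2)
  T_g: need (2, 1) fits (2, 2); releases (0, 3), pool now (2, 5)
  blocked: T_f wants (3, 4), pool (2, 5) — not enough r2
  blocked: T_h wants (3, 1), pool (2, 5) — not enough r2
Post-grant, the permanently blocked set is T_f and T_h.


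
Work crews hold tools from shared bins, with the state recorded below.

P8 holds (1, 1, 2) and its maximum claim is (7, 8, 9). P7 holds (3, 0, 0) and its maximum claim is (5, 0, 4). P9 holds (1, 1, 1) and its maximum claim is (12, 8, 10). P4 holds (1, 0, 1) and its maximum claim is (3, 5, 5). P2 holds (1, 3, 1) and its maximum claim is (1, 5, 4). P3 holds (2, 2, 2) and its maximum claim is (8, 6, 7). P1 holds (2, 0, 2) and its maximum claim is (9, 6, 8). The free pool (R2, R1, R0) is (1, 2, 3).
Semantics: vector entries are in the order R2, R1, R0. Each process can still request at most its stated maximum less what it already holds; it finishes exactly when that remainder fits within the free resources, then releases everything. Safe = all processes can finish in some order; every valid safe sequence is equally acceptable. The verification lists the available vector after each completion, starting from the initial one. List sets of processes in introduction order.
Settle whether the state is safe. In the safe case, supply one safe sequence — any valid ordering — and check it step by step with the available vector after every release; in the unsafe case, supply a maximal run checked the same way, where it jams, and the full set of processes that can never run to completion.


SAFE — a valid safe sequence is P2, P4, P7, P3, P8, P1, P9.
Key observation: the order's first zero-slack moment is P2 ((0, 2, 3) needed, (1, 2, 3) free — a requested resource with nothing to spare).
Verifying each step:
  pool = (1, 2, 3)
  P2: need (0, 2, 3) fits (1, 2, 3); releases (1, 3, 1), pool now (2, 5, 4)
  P4: need (2, 5, 4) fits (2, 5, 4); releases (1, 0, 1), pool now (3, 5, 5)
  P7: need (2, 0, 4) fits (3, 5, 5); releases (3, 0, 0), pool now (6, 5, 5)
  P3: need (6, 4, 5) fits (6, 5, 5); releases (2, 2, 2), pool now (8, 7, 7)
  P8: need (6, 7, 7) fits (8, 7, 7); releases (1, 1, 2), pool now (9, 8, 9)
  P1: need (7, 6, 6) fits (9, 8, 9); releases (2, 0, 2), pool now (11, 8, 11)
  P9: need (11, 7, 9) fits (11, 8, 11); releases (1, 1, 1), pool now (12, 9, 12)


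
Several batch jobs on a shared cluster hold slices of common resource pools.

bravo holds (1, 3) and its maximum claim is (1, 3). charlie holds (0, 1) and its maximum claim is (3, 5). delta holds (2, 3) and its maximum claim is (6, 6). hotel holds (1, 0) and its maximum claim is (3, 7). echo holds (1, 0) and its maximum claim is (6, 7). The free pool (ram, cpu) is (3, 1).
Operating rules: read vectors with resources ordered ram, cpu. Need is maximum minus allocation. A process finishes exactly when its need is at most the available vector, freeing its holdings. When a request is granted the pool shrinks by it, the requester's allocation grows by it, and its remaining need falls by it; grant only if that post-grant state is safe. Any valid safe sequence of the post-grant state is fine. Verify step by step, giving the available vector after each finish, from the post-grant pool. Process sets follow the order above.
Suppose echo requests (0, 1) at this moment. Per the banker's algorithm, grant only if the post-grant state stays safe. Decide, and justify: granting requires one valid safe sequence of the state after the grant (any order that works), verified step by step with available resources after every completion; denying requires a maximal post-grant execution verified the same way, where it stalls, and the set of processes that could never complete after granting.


GRANT. The post-grant state is safe; one safe sequence: bravo, delta, echo, hotel, charlie.
Key observation: after the grant the pool drops to (3, 0), which still lets bravo finish first and unwind the rest.
Step-by-step check of the post-grant state:
  pool = (3, 0)
  bravo needs (0, 0) <= (3, 0) -> finishes; pool += (1, 3) = (4, 3)
  delta needs (4, 3) <= (4, 3) -> finishes; pool += (2, 3) = (6, 6)
  echo needs (5, 6) <= (6, 6) -> finishes; pool += (1, 1) = (7, 7)
  hotel needs (2, 7) <= (7, 7) -> finishes; pool += (1, 0) = (8, 7)
  charlie needs (3, 4) <= (8, 7) -> finishes; pool += (0, 1) = (8, 8)


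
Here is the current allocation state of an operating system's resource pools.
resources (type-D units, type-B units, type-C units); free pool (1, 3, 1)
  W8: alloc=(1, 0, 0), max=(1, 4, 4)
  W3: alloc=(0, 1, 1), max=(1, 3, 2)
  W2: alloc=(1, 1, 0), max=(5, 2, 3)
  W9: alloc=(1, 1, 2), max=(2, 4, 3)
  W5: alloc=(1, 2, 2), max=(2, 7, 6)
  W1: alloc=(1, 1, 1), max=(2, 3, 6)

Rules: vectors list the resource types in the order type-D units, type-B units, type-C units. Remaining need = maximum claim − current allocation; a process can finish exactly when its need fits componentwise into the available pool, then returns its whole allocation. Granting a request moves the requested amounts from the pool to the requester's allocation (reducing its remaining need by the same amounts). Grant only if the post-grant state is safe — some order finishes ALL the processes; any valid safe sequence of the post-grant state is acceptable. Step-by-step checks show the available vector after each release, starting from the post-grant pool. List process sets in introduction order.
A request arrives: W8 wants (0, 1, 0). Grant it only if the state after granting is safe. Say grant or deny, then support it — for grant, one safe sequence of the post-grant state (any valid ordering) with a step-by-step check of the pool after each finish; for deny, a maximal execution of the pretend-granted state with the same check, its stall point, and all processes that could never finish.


GRANT: granting preserves safety; a valid post-grant sequence is W3, W9, W8, W5, W2, W1.
Key observation: (1, 2, 1) free after granting still covers W3 first, and each release covers the next.
Check on the post-grant state, step by step:
  pool = (1, 2, 1)
  W3: need (1, 2, 1) fits (1, 2, 1); releases (0, 1, 1), pool now (1, 3, 2)
  W9: need (1, 3, 1) fits (1, 3, 2); releases (1, 1, 2), pool now (2, 4, 4)
  W8: need (0, 3, 4) fits (2, 4, 4); releases (1, 1, 0), pool now (3, 5, 4)
  W5: need (1, 5, 4) fits (3, 5, 4); releases (1, 2, 2), pool now (4, 7, 6)
  W2: need (4, 1, 3) fits (4, 7, 6); releases (1, 1, 0), pool now (5, 8, 6)
  W1: need (1, 2, 5) fits (5, 8, 6); releases (1, 1, 1), pool now (6, 9, 7)


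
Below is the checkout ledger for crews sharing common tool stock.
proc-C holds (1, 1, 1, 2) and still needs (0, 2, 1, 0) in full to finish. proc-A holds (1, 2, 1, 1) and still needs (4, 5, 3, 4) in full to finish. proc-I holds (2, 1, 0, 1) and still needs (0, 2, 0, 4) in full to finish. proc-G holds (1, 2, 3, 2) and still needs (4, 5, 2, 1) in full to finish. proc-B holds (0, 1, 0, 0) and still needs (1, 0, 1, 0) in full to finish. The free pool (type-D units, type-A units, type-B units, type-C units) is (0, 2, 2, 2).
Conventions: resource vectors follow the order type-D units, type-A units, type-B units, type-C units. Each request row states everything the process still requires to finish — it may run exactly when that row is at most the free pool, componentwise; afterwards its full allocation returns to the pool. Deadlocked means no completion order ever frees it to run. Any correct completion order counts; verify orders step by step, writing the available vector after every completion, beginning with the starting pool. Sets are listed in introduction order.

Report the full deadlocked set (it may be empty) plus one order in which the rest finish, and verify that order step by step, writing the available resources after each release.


The deadlocked set is proc-A and proc-G.
Key observation: the pool after proc-C, proc-B, proc-I is (3, 5, 3, 5); every surviving request exceeds it in type-D units, so progress ends there.
The rest can finish in the order proc-C, proc-B, proc-I. Walking it through:
  pool = (0, 2, 2, 2)
  run proc-C (needs (0, 2, 1, 0), free (0, 2, 2, 2)); after release of (1, 1, 1, 2) the pool is (1, 3, 3, 4)
  run proc-B (needs (1, 0, 1, 0), free (1, 3, 3, 4)); after release of (0, 1, 0, 0) the pool is (1, 4, 3, 4)
  run proc-I (needs (0, 2, 0, 4), free (1, 4, 3, 4)); after release of (2, 1, 0, 1) the pool is (3, 5, 3, 5)
The stuck group stays short no matter what:
  proc-A still needs (4, 5, 3, 4) but only (3, 5, 3, 5) is free — short on type-D units
  proc-G still needs (4, 5, 2, 1) but only (3, 5, 3, 5) is free — short on type-D units


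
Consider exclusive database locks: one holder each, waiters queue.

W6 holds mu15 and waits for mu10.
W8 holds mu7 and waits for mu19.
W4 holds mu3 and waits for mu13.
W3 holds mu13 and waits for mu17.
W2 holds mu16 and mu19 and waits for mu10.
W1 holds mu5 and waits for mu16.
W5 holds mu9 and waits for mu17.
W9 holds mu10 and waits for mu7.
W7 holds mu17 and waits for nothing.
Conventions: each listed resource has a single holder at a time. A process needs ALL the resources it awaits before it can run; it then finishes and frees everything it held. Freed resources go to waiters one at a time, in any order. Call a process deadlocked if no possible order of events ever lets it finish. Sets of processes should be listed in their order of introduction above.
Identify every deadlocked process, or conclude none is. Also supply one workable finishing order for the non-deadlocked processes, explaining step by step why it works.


Deadlocked set: W6, W8, W2, W1 and W9.
Key observation: W9 -> W8 -> W2 -> W9 is a circular wait — nothing in it can go first; W6 and W1 wait into the deadlock from upstream.
A valid finishing order for the others: W7, W5, W3, W4.
Step-by-step check:
  W7: no waits; runs immediately, freeing mu17
  run W5 (all its waits — mu17 — are resolved); releases mu9
  run W3 (all its waits — mu17 — are resolved); releases mu13
  run W4 (all its waits — mu13 — are resolved); releases mu3


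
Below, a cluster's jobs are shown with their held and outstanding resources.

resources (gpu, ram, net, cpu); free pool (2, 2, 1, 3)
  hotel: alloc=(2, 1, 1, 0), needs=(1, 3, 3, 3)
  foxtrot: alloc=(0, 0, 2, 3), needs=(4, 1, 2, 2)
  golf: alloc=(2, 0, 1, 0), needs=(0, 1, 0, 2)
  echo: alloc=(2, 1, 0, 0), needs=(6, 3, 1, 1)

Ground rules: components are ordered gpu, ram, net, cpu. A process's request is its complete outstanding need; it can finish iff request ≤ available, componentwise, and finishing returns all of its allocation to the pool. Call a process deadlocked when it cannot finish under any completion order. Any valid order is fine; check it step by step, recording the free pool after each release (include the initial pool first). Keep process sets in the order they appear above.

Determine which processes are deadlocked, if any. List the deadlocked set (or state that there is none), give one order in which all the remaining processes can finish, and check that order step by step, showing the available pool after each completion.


The deadlocked set is hotel and echo.
Key observation: once golf, foxtrot finish, the pool peaks at (4, 2, 4, 6) — and every remaining process still needs more ram than that.
A valid finishing order for the others: golf, foxtrot. Walking it through:
  pool = (2, 2, 1, 3)
  golf needs (0, 1, 0, 2) <= (2, 2, 1, 3) -> finishes; pool += (2, 0, 1, 0) = (4, 2, 2, 3)
  foxtrot needs (4, 1, 2, 2) <= (4, 2, 2, 3) -> finishes; pool += (0, 0, 2, 3) = (4, 2, 4, 6)
The blocked processes can never fit:
  hotel cannot run: need (1, 3, 3, 3) vs free (4, 2, 4, 6) (insufficient ram)
  echo cannot run: need (6, 3, 1, 1) vs free (4, 2, 4, 6) (insufficient gpu and ram)


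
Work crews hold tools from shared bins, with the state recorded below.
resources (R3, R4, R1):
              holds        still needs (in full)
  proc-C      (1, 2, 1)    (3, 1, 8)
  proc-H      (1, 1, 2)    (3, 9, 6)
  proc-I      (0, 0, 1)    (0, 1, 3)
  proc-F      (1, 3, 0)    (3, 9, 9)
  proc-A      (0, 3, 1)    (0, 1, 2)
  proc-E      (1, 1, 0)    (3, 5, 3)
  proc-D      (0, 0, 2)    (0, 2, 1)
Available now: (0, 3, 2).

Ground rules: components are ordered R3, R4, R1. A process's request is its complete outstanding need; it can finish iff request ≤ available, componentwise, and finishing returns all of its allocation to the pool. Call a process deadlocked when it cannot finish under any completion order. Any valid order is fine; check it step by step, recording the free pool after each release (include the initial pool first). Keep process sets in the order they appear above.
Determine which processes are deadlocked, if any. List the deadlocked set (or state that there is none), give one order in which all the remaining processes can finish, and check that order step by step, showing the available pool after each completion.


Deadlocked: proc-C, proc-H, proc-F and proc-E.
Key observation: once proc-D, proc-A, proc-I finish, the pool peaks at (0, 6, 6) — and every remaining process still needs more R3 than that.
A valid finishing order for the others: proc-D, proc-A, proc-I. Verifying each step:
  pool = (0, 3, 2)
  proc-D needs (0, 2, 1) <= (0, 3, 2) -> finishes; pool += (0, 0, 2) = (0, 3, 4)
  proc-A needs (0, 1, 2) <= (0, 3, 4) -> finishes; pool += (0, 3, 1) = (0, 6, 5)
  proc-I needs (0, 1, 3) <= (0, 6, 5) -> finishes; pool += (0, 0, 1) = (0, 6, 6)
The stuck group stays short no matter what:
  proc-C still needs (3, 1, 8) but only (0, 6, 6) is free — short on R3 and R1
  proc-H still needs (3, 9, 6) but only (0, 6, 6) is free — short on R3 and R4
  proc-F still needs (3, 9, 9) but only (0, 6, 6) is free — short on R3, R4 and R1
  proc-E still needs (3, 5, 3) but only (0, 6, 6) is free — short on R3


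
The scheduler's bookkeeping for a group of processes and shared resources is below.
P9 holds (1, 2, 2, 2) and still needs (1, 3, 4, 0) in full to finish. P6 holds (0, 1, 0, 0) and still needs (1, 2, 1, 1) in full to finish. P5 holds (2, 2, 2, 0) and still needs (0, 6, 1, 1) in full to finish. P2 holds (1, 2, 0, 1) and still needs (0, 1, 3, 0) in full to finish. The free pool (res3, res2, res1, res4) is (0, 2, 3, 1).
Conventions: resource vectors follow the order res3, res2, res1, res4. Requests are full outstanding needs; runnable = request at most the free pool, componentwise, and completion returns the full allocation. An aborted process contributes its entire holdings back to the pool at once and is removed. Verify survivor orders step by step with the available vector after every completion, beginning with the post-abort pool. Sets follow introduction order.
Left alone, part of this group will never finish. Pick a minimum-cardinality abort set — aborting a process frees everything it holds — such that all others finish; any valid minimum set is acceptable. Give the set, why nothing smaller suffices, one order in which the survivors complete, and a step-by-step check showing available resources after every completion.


The answer: abort P9.
Key observation: P5 had no path to completion before; after the abort of P9 ((1, 2, 2, 2) returned), step 3 is where it fits.
Why nothing smaller works: aborting no one leaves the state deadlocked as given.
Survivors finish in the order: P6, P2, P5. Check, step by step (pool after the aborts first):
  pool = (1, 4, 5, 3)
  run P6 (needs (1, 2, 1, 1), free (1, 4, 5, 3)); after release of (0, 1, 0, 0) the pool is (1, 5, 5, 3)
  run P2 (needs (0, 1, 3, 0), free (1, 5, 5, 3)); after release of (1, 2, 0, 1) the pool is (2, 7, 5, 4)
  run P5 (needs (0, 6, 1, 1), free (2, 7, 5, 4)); after release of (2, 2, 2, 0) the pool is (4, 9, 7, 4)


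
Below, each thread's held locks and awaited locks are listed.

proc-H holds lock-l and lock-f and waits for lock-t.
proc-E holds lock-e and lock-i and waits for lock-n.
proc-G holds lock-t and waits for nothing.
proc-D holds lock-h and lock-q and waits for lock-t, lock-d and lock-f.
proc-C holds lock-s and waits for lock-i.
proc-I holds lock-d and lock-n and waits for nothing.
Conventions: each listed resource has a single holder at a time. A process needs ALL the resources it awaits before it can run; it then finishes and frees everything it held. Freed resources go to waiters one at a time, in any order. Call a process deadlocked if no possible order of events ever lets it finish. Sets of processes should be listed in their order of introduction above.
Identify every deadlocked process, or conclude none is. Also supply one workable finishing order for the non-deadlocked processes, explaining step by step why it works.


The deadlocked set is empty.
Key observation: no waiting chain loops back on itself — every chain ends at a process that waits on nothing, so everyone eventually runs.
One completion order for the rest: proc-G, proc-I, proc-E, proc-H, proc-C, proc-D.
Check, step by step:
  proc-G waits on nothing -> runs at once and releases lock-t
  proc-I waits on nothing -> runs at once and releases lock-d and lock-n
  proc-E waits on lock-n — all released -> runs and releases lock-e and lock-i
  proc-H waits on lock-t — all released -> runs and releases lock-l and lock-f
  proc-C waits on lock-i — all released -> runs and releases lock-s
  proc-D waits on lock-t, lock-d and lock-f — all released -> runs and releases lock-h and lock-q


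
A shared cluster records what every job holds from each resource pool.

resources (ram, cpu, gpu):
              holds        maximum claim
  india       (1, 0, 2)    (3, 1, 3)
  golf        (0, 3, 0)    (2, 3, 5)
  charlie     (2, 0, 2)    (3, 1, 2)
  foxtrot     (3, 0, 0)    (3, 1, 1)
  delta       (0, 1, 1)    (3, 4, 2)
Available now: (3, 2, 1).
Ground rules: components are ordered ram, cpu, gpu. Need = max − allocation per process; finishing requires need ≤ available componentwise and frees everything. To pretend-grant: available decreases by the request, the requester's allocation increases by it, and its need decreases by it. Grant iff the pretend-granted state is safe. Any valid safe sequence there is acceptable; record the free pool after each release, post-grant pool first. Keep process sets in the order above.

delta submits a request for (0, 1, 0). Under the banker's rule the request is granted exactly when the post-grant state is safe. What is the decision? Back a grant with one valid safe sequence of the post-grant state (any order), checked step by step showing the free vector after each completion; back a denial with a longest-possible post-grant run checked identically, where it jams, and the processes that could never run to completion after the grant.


GRANT — the state after the grant stays safe, e.g. via india, foxtrot, charlie, golf, delta.
Key observation: the grant leaves (3, 1, 1) free — enough for india, whose release restarts the cascade.
Verifying the post-grant state step by step:
  pool = (3, 1, 1)
  run india (needs (2, 1, 1), free (3, 1, 1)); after release of (1, 0, 2) the pool is (4, 1, 3)
  run foxtrot (needs (0, 1, 1), free (4, 1, 3)); after release of (3, 0, 0) the pool is (7, 1, 3)
  run charlie (needs (1, 1, 0), free (7, 1, 3)); after release of (2, 0, 2) the pool is (9, 1, 5)
  run golf (needs (2, 0, 5), free (9, 1, 5)); after release of (0, 3, 0) the pool is (9, 4, 5)
  run delta (needs (3, 2, 1), free (9, 4, 5)); after release of (0, 2, 1) the pool is (9, 6, 6)


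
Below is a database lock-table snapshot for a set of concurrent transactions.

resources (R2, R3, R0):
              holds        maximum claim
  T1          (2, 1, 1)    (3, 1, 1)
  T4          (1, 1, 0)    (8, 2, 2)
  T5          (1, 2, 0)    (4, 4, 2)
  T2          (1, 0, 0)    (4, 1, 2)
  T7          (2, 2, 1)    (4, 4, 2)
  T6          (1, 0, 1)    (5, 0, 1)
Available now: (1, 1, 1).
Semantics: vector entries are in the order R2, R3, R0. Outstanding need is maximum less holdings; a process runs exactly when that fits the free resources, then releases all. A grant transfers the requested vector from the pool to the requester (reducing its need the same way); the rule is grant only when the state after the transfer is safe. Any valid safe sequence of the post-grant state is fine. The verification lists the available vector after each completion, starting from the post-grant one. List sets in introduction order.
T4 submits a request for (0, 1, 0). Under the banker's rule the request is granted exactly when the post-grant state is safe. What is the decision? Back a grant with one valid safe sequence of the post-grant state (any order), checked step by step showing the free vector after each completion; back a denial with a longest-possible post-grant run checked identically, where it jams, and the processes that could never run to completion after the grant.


DENY. Granting would leave the state unsafe.
Key observation: after T1, T2, T6 the pool peaks at (5, 1, 3), and each blocked process is short somewhere: T4 on R2; T5 on R3; T7 on R3.
On the post-grant state, T1, T2, T6 is a maximal run — nothing extends it. Walking it through:
  pool = (1, 0, 1)
  T1 needs (1, 0, 0) <= (1, 0, 1) -> finishes; pool += (2, 1, 1) = (3, 1, 2)
  T2 needs (3, 1, 2) <= (3, 1, 2) -> finishes; pool += (1, 0, 0) = (4, 1, 2)
  T6 needs (4, 0, 0) <= (4, 1, 2) -> finishes; pool += (1, 0, 1) = (5, 1, 3)
  T4 cannot run: need (7, 0, 2) vs free (5, 1, 3) (insufficient R2)
  T5 cannot run: need (3, 2, 2) vs free (5, 1, 3) (insufficient R3)
  T7 cannot run: need (2, 2, 1) vs free (5, 1, 3) (insufficient R3)
Had the request been granted, T4, T5 and T7 could never finish.


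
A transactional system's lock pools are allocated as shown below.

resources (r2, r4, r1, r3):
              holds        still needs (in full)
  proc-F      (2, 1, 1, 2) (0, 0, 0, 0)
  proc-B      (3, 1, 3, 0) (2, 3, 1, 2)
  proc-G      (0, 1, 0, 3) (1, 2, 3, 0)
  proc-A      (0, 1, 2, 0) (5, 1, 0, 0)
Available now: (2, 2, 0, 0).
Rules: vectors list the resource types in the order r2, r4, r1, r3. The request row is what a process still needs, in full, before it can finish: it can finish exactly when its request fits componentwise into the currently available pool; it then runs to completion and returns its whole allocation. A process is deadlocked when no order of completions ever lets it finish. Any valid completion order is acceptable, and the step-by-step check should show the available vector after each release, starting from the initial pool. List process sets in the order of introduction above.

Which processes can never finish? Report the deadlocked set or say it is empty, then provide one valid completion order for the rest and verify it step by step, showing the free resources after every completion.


Nothing here is deadlocked.
Key observation: proc-F can run right away; the returned allocation unlocks the remaining processes in turn.
One completion order for the rest: proc-F, proc-B, proc-G, proc-A. Step-by-step check:
  pool = (2, 2, 0, 0)
  proc-F: need (0, 0, 0, 0) fits (2, 2, 0, 0); releases (2, 1, 1, 2), pool now (4, 3, 1, 2)
  proc-B: need (2, 3, 1, 2) fits (4, 3, 1, 2); releases (3, 1, 3, 0), pool now (7, 4, 4, 2)
  proc-G: need (1, 2, 3, 0) fits (7, 4, 4, 2); releases (0, 1, 0, 3), pool now (7, 5, 4, 5)
  proc-A: need (5, 1, 0, 0) fits (7, 5, 4, 5); releases (0, 1, 2, 0), pool now (7, 6, 6, 5)


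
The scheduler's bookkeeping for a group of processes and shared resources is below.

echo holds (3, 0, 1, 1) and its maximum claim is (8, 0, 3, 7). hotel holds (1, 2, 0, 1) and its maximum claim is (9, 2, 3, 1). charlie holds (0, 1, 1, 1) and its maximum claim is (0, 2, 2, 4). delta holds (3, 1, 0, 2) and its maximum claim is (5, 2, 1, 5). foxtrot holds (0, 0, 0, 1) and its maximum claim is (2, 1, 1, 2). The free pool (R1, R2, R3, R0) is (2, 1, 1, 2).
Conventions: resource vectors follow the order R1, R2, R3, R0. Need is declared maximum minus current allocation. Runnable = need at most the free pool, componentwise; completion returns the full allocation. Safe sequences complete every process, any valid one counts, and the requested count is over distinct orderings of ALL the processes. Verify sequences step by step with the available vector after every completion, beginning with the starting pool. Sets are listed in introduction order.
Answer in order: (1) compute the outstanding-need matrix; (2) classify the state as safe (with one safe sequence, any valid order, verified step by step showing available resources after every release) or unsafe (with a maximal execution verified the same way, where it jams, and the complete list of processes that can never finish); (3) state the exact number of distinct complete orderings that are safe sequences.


(1) Outstanding need per process (order R1, R2, R3, R0):
  echo: (5, 0, 2, 6)
  hotel: (8, 0, 3, 0)
  charlie: (0, 1, 1, 3)
  delta: (2, 1, 1, 3)
  foxtrot: (2, 1, 1, 1)
(2) The state is SAFE; one workable sequence: foxtrot, charlie, delta, echo, hotel.
Key observation: reading the order forward, foxtrot is the first process whose need (2, 1, 1, 1) meets the free pool (2, 1, 1, 2) exactly on a resource it requests.
Step-by-step check:
  pool = (2, 1, 1, 2)
  foxtrot: need (2, 1, 1, 1) fits (2, 1, 1, 2); releases (0, 0, 0, 1), pool now (2, 1, 1, 3)
  charlie: need (0, 1, 1, 3) fits (2, 1, 1, 3); releases (0, 1, 1, 1), pool now (2, 2, 2, 4)
  delta: need (2, 1, 1, 3) fits (2, 2, 2, 4); releases (3, 1, 0, 2), pool now (5, 3, 2, 6)
  echo: need (5, 0, 2, 6) fits (5, 3, 2, 6); releases (3, 0, 1, 1), pool now (8, 3, 3, 7)
  hotel: need (8, 0, 3, 0) fits (8, 3, 3, 7); releases (1, 2, 0, 1), pool now (9, 5, 3, 8)
(3) Precisely 2 of the possible complete orderings are safe sequences.
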